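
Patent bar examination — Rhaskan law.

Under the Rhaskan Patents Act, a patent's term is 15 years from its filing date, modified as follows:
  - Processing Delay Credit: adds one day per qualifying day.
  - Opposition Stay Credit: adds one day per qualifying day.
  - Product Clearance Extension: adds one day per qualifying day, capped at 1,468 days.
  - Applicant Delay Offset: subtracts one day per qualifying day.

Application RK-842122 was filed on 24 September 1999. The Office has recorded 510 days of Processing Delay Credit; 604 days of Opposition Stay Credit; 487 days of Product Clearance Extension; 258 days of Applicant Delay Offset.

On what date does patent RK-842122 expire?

Base term: filing date + 15 years → 24 September 2014.
Processing Delay Credit: +510 days → 16 February 2016.
Opposition Stay Credit: +604 days → 12 October 2017.
Product Clearance Extension: 487 days (within the 1468-day cap) → +487 days → 11 February 2019.
Applicant Delay Offset: −258 days → 29 May 2018.

May 29, 2018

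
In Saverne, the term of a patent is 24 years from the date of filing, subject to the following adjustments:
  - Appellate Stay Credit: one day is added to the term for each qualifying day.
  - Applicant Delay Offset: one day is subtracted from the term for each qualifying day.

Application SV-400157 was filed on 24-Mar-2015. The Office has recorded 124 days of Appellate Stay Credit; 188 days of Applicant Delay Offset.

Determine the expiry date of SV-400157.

Base term: filing date + 24 years → 24 March 2039.
Appellate Stay Credit: +124 days → 26 July 2039.
Applicant Delay Offset: −188 days → 19 January 2039.

January 19, 2039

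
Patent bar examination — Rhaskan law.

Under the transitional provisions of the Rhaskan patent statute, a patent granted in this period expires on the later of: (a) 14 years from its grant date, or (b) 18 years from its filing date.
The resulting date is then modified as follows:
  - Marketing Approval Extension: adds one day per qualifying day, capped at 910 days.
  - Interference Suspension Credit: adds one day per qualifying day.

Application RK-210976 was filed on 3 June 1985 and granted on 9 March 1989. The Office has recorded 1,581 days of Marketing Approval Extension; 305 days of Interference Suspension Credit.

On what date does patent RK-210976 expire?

2006-09-30

(a) grant + 14 years → 9 March 2003.
(b) filing + 18 years → 3 June 2003.
Later of the two: 3 June 2003.
Marketing Approval Extension: 1581 days claimed exceeds the 910-day cap, so +910 days → 29 November 2005.
Interference Suspension Credit: +305 days → 30 September 2006.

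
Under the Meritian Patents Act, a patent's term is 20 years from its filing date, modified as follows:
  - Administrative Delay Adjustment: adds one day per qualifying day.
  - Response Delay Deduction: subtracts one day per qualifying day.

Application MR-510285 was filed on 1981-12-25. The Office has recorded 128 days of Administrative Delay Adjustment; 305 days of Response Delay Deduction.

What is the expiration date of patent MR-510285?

Base term: filing date + 20 years → 25 December 2001.
Administrative Delay Adjustment: +128 days → 2 May 2002.
Response Delay Deduction: −305 days → 1 July 2001.

2001-07-01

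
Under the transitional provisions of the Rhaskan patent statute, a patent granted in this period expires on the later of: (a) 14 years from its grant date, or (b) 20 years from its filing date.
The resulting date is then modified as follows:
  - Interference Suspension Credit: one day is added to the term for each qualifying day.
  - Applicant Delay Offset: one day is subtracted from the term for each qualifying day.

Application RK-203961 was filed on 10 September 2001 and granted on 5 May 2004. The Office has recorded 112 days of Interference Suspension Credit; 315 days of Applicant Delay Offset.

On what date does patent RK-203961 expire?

2021-02-19

(a) grant + 14 years → 5 May 2018.
(b) filing + 20 years → 10 September 2021.
Later of the two: 10 September 2021.
Interference Suspension Credit: +112 days → 31 December 2021.
Applicant Delay Offset: −315 days → 19 February 2021.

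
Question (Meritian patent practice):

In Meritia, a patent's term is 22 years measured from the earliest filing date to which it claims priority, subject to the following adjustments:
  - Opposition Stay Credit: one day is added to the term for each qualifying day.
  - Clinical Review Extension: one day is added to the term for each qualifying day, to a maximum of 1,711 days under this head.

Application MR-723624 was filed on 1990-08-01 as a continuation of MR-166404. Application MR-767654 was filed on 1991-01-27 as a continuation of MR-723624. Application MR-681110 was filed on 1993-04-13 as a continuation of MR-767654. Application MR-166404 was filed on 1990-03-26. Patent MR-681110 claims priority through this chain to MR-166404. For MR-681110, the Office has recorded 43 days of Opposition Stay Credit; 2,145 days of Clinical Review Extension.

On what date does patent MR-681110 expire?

Earliest priority filing: 26 March 1990.
Base term: 26 March 1990 + 22 years → 26 March 2012.
Opposition Stay Credit: +43 days → 8 May 2012.
Clinical Review Extension: 2145 days claimed exceeds the 1711-day cap, so +1711 days → 13 January 2017.

2017-01-13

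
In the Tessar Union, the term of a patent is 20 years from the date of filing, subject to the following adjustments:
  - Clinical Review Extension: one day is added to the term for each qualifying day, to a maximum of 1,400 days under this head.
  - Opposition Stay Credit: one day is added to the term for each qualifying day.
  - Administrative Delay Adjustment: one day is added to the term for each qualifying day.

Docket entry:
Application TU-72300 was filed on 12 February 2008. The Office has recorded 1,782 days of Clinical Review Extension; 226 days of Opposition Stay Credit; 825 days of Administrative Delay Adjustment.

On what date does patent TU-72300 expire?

2034-10-29

Base term: filing date + 20 years → 12 February 2028.
Clinical Review Extension: 1782 days claimed exceeds the 1400-day cap, so +1400 days → 13 December 2031.
Opposition Stay Credit: +226 days → 26 July 2032.
Administrative Delay Adjustment: +825 days → 29 October 2034.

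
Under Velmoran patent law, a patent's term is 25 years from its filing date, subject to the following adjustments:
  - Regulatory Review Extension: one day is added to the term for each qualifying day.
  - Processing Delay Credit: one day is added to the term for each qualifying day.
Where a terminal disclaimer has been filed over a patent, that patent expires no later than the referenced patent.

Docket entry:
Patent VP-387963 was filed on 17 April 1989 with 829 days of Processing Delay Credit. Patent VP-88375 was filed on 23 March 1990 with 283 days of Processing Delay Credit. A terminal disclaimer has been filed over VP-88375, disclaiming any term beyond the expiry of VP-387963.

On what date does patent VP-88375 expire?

Natural term of VP-88375:
  Base: filing + 25 years → 23 March 2015.
  Processing Delay Credit: +283 days → 31 December 2015.
Expiry of referenced patent VP-387963:
  Base: filing + 25 years → 17 April 2014.
  Processing Delay Credit: +829 days → 24 July 2016.
Terminal disclaimer: VP-88375 expires on the earlier of 31 December 2015 and 24 July 2016.

December 31, 2015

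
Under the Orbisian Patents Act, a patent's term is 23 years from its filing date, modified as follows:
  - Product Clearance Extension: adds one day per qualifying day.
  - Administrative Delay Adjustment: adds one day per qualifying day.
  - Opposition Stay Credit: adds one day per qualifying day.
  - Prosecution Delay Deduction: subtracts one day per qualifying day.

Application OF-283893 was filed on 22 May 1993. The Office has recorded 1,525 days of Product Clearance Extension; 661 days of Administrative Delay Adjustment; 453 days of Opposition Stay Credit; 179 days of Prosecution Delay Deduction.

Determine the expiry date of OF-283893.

2023-02-15

Base term: filing date + 23 years → 22 May 2016.
Product Clearance Extension: +1525 days → 25 July 2020.
Administrative Delay Adjustment: +661 days → 17 May 2022.
Opposition Stay Credit: +453 days → 13 August 2023.
Prosecution Delay Deduction: −179 days → 15 February 2023.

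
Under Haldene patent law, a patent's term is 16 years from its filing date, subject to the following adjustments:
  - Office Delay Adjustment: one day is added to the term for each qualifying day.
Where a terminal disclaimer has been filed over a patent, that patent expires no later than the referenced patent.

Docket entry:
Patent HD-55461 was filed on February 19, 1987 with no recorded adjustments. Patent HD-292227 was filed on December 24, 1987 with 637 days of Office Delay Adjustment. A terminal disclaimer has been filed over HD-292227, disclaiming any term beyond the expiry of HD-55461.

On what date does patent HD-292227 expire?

February 19, 2003

Natural term of HD-292227:
  Base: filing + 16 years → 24 December 2003.
  Office Delay Adjustment: +637 days → 21 September 2005.
Expiry of referenced patent HD-55461:
  Base: filing + 16 years → 19 February 2003.
Terminal disclaimer: HD-292227 expires on the earlier of 21 September 2005 and 19 February 2003.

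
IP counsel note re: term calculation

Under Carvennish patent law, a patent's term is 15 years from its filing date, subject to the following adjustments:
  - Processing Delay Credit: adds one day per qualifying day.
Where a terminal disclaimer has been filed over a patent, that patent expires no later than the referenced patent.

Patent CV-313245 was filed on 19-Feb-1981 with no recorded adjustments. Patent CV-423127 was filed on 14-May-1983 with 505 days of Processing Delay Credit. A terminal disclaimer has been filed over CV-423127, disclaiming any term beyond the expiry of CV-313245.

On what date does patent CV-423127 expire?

Natural term of CV-423127:
  Base: filing + 15 years → 14 May 1998.
  Processing Delay Credit: +505 days → 1 October 1999.
Expiry of referenced patent CV-313245:
  Base: filing + 15 years → 19 February 1996.
Terminal disclaimer: CV-423127 expires on the earlier of 1 October 1999 and 19 February 1996.

February 19, 1996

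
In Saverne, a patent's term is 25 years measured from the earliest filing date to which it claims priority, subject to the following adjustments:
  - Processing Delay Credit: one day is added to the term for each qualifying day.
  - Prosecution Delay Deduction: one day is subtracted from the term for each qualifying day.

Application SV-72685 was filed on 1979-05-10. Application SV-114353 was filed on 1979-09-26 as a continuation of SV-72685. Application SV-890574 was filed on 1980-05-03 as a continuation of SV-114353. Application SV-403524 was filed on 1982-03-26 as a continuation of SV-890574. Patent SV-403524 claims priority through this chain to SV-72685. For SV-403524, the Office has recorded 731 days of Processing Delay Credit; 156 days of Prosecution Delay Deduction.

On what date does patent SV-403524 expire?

2005-12-06

Earliest priority filing: 10 May 1979.
Base term: 10 May 1979 + 25 years → 10 May 2004.
Processing Delay Credit: +731 days → 11 May 2006.
Prosecution Delay Deduction: −156 days → 6 December 2005.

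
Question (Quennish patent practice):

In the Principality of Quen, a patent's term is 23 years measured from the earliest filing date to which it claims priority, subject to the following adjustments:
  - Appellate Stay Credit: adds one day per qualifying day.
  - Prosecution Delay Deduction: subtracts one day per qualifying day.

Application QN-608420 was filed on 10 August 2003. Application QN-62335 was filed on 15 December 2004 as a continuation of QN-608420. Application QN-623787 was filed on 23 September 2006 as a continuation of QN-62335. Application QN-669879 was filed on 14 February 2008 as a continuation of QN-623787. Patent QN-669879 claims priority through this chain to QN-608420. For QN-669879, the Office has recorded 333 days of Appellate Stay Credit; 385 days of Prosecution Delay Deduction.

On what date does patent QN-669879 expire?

Earliest priority filing: 10 August 2003.
Base term: 10 August 2003 + 23 years → 10 August 2026.
Appellate Stay Credit: +333 days → 9 July 2027.
Prosecution Delay Deduction: −385 days → 19 June 2026.

2026-06-19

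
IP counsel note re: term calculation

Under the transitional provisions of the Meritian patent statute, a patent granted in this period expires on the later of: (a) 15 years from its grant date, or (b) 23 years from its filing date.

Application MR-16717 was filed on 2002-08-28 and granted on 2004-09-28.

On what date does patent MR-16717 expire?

August 28, 2025

(a) grant + 15 years → 28 September 2019.
(b) filing + 23 years → 28 August 2025.
Later of the two: 28 August 2025.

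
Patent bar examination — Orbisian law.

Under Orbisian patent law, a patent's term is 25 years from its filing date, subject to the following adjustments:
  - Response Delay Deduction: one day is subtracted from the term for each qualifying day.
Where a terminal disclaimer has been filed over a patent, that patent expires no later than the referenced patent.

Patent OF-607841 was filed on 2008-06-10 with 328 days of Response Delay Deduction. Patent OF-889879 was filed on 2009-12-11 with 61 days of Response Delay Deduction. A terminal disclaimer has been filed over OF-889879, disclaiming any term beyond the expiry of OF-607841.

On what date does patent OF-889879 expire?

Natural term of OF-889879:
  Base: filing + 25 years → 11 December 2034.
  Response Delay Deduction: −61 days → 11 October 2034.
Expiry of referenced patent OF-607841:
  Base: filing + 25 years → 10 June 2033.
  Response Delay Deduction: −328 days → 17 July 2032.
Terminal disclaimer: OF-889879 expires on the earlier of 11 October 2034 and 17 July 2032.

July 17, 2032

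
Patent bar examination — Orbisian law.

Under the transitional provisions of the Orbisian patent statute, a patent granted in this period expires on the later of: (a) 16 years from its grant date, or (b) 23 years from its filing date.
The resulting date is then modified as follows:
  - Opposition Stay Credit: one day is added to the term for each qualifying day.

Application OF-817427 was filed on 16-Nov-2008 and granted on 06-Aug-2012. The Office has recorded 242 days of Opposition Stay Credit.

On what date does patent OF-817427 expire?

(a) grant + 16 years → 6 August 2028.
(b) filing + 23 years → 16 November 2031.
Later of the two: 16 November 2031.
Opposition Stay Credit: +242 days → 15 July 2032.

July 15, 2032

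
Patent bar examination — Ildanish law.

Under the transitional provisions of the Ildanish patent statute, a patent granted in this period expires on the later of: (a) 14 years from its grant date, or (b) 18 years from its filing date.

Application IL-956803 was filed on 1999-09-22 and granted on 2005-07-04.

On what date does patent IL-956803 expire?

2019-07-04

(a) grant + 14 years → 4 July 2019.
(b) filing + 18 years → 22 September 2017.
Later of the two: 4 July 2019.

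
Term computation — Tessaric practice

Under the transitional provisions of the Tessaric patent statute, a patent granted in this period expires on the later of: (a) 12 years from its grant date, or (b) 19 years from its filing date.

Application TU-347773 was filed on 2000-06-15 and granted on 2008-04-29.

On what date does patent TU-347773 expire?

2020-04-29

(a) grant + 12 years → 29 April 2020.
(b) filing + 19 years → 15 June 2019.
Later of the two: 29 April 2020.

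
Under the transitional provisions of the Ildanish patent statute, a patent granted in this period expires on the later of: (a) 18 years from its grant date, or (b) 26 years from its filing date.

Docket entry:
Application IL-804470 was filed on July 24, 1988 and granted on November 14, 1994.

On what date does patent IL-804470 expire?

(a) grant + 18 years → 14 November 2012.
(b) filing + 26 years → 24 July 2014.
Later of the two: 24 July 2014.

July 24, 2014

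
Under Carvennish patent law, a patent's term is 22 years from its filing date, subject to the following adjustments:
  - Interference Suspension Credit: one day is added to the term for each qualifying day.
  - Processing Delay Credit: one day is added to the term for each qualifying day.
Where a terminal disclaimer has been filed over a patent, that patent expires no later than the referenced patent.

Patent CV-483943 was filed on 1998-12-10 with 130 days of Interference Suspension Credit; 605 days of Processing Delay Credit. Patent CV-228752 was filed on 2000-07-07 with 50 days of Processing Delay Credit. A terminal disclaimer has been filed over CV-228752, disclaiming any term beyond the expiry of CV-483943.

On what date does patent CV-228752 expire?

Natural term of CV-228752:
  Base: filing + 22 years → 7 July 2022.
  Processing Delay Credit: +50 days → 26 August 2022.
Expiry of referenced patent CV-483943:
  Base: filing + 22 years → 10 December 2020.
  Interference Suspension Credit: +130 days → 19 April 2021.
  Processing Delay Credit: +605 days → 15 December 2022.
Terminal disclaimer: CV-228752 expires on the earlier of 26 August 2022 and 15 December 2022.

August 26, 2022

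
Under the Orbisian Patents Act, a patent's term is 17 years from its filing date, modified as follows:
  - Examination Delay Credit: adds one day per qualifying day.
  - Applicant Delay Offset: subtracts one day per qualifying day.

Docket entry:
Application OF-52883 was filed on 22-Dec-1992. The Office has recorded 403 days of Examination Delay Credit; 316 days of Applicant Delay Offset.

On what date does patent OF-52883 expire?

Base term: filing date + 17 years → 22 December 2009.
Examination Delay Credit: +403 days → 29 January 2011.
Applicant Delay Offset: −316 days → 19 March 2010.

March 19, 2010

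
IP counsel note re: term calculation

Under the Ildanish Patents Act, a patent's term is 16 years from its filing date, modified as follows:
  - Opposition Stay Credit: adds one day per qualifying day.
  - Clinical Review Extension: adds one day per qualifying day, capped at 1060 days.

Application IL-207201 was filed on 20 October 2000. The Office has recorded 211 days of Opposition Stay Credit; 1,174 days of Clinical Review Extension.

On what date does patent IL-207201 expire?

April 13, 2020

Base term: filing date + 16 years → 20 October 2016.
Opposition Stay Credit: +211 days → 19 May 2017.
Clinical Review Extension: 1174 days claimed exceeds the 1060-day cap, so +1060 days → 13 April 2020.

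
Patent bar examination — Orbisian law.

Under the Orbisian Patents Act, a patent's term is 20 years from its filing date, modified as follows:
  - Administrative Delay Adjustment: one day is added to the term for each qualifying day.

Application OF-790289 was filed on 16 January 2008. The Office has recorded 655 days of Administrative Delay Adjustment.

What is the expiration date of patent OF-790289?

Base term: filing date + 20 years → 16 January 2028.
Administrative Delay Adjustment: +655 days → 1 November 2029.

November 1, 2029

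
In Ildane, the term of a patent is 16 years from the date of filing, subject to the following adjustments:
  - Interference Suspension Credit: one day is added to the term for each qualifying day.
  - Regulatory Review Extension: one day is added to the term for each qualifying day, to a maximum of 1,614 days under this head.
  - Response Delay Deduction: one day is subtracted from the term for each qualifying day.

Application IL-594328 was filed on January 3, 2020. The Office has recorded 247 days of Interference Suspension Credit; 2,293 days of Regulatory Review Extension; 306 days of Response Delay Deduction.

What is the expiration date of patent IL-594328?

Base term: filing date + 16 years → 3 January 2036.
Interference Suspension Credit: +247 days → 6 September 2036.
Regulatory Review Extension: 2293 days claimed exceeds the 1614-day cap, so +1614 days → 6 February 2041.
Response Delay Deduction: −306 days → 6 April 2040.

April 6, 2040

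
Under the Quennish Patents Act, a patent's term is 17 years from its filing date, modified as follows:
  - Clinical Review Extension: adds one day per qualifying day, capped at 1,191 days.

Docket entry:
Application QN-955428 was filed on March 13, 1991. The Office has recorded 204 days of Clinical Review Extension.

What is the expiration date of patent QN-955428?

Base term: filing date + 17 years → 13 March 2008.
Clinical Review Extension: 204 days (within the 1191-day cap) → +204 days → 3 October 2008.

2008-10-03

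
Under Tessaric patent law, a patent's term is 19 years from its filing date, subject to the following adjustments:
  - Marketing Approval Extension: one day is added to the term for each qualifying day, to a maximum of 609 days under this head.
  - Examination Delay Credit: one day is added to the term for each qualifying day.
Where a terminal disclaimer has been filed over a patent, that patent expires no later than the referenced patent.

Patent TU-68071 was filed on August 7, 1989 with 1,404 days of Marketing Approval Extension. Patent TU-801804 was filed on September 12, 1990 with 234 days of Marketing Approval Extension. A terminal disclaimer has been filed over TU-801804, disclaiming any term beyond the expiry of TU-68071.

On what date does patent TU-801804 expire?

Natural term of TU-801804:
  Base: filing + 19 years → 12 September 2009.
  Marketing Approval Extension: 234 days (within the 609-day cap) → +234 days → 4 May 2010.
Expiry of referenced patent TU-68071:
  Base: filing + 19 years → 7 August 2008.
  Marketing Approval Extension: 1404 days claimed exceeds the 609-day cap, so +609 days → 8 April 2010.
Terminal disclaimer: TU-801804 expires on the earlier of 4 May 2010 and 8 April 2010.

April 8, 2010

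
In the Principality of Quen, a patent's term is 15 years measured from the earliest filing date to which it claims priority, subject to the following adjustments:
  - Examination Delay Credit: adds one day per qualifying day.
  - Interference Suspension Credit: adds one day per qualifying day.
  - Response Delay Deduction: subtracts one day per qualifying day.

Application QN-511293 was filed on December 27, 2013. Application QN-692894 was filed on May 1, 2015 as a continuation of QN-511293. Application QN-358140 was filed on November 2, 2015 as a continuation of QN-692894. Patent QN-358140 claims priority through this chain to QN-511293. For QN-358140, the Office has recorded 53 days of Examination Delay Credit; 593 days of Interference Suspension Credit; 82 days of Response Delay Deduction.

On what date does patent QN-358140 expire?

Earliest priority filing: 27 December 2013.
Base term: 27 December 2013 + 15 years → 27 December 2028.
Examination Delay Credit: +53 days → 18 February 2029.
Interference Suspension Credit: +593 days → 4 October 2030.
Response Delay Deduction: −82 days → 14 July 2030.

2030-07-14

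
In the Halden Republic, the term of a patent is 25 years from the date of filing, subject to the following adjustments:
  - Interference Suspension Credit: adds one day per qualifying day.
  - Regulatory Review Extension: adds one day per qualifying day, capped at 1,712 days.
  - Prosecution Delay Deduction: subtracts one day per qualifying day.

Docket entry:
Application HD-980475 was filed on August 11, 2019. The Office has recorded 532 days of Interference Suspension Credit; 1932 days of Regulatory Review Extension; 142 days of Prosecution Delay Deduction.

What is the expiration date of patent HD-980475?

May 14, 2050

Base term: filing date + 25 years → 11 August 2044.
Interference Suspension Credit: +532 days → 25 January 2046.
Regulatory Review Extension: 1932 days claimed exceeds the 1712-day cap, so +1712 days → 3 October 2050.
Prosecution Delay Deduction: −142 days → 14 May 2050.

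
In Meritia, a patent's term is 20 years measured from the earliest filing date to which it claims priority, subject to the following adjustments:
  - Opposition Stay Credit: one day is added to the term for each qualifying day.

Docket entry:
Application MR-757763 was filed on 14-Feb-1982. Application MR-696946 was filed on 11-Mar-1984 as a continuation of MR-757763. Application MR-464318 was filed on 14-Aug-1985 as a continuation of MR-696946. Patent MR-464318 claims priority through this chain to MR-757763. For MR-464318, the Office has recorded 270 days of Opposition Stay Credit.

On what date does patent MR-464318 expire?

2002-11-11

Earliest priority filing: 14 February 1982.
Base term: 14 February 1982 + 20 years → 14 February 2002.
Opposition Stay Credit: +270 days → 11 November 2002.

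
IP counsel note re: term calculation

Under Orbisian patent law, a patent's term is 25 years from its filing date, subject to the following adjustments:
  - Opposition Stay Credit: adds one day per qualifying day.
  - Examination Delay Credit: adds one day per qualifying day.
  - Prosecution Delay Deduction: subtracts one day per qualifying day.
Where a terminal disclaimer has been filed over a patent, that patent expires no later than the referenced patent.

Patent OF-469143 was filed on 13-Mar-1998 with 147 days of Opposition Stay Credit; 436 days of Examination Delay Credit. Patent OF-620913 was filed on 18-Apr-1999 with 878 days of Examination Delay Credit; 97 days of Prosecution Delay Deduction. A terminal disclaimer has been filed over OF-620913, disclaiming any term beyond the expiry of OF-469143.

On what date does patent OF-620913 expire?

Natural term of OF-620913:
  Base: filing + 25 years → 18 April 2024.
  Examination Delay Credit: +878 days → 13 September 2026.
  Prosecution Delay Deduction: −97 days → 8 June 2026.
Expiry of referenced patent OF-469143:
  Base: filing + 25 years → 13 March 2023.
  Opposition Stay Credit: +147 days → 7 August 2023.
  Examination Delay Credit: +436 days → 16 October 2024.
Terminal disclaimer: OF-620913 expires on the earlier of 8 June 2026 and 16 October 2024.

2024-10-16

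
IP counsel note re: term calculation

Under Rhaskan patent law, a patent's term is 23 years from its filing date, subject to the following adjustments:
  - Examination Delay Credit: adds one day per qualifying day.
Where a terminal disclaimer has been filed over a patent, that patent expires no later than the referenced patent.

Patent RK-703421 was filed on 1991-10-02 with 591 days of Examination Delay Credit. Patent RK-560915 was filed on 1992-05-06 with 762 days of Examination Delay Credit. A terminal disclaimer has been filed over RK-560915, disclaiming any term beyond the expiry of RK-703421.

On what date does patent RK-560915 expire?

May 15, 2016

Natural term of RK-560915:
  Base: filing + 23 years → 6 May 2015.
  Examination Delay Credit: +762 days → 6 June 2017.
Expiry of referenced patent RK-703421:
  Base: filing + 23 years → 2 October 2014.
  Examination Delay Credit: +591 days → 15 May 2016.
Terminal disclaimer: RK-560915 expires on the earlier of 6 June 2017 and 15 May 2016.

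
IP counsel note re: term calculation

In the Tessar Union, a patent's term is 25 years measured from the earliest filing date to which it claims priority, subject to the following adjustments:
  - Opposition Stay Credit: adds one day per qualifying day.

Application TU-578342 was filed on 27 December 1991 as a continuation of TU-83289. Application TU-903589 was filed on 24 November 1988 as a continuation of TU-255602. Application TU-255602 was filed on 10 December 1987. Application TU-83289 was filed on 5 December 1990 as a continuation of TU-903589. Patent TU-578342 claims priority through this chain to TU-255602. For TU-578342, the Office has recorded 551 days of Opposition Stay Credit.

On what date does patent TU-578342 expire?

June 14, 2014

Earliest priority filing: 10 December 1987.
Base term: 10 December 1987 + 25 years → 10 December 2012.
Opposition Stay Credit: +551 days → 14 June 2014.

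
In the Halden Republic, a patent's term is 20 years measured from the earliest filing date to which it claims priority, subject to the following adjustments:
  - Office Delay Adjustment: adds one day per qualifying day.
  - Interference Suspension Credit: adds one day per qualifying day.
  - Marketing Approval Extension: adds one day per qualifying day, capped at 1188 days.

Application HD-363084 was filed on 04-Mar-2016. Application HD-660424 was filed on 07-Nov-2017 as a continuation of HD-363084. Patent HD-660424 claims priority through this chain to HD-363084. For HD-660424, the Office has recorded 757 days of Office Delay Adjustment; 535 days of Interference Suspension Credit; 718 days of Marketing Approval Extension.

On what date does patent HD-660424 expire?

2041-09-04

Earliest priority filing: 4 March 2016.
Base term: 4 March 2016 + 20 years → 4 March 2036.
Office Delay Adjustment: +757 days → 31 March 2038.
Interference Suspension Credit: +535 days → 17 September 2039.
Marketing Approval Extension: 718 days (within the 1188-day cap) → +718 days → 4 September 2041.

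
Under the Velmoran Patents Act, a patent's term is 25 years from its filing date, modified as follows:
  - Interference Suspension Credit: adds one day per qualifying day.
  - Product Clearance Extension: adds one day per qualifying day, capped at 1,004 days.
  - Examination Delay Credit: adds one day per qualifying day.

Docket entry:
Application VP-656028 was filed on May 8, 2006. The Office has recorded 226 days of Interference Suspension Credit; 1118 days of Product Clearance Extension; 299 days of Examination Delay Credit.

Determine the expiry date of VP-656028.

2035-07-15

Base term: filing date + 25 years → 8 May 2031.
Interference Suspension Credit: +226 days → 20 December 2031.
Product Clearance Extension: 1118 days claimed exceeds the 1004-day cap, so +1004 days → 19 September 2034.
Examination Delay Credit: +299 days → 15 July 2035.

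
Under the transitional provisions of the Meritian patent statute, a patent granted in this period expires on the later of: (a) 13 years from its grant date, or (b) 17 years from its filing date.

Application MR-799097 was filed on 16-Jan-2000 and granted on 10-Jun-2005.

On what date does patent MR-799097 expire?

June 10, 2018

(a) grant + 13 years → 10 June 2018.
(b) filing + 17 years → 16 January 2017.
Later of the two: 10 June 2018.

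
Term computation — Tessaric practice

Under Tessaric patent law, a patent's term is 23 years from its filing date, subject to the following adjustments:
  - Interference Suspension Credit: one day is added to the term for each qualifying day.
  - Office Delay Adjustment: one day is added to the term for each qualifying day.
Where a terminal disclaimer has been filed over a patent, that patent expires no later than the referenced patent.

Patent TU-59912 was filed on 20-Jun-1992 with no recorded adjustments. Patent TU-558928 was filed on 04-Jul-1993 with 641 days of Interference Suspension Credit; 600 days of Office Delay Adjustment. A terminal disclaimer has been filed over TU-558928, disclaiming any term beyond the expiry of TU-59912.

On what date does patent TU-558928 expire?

2015-06-20

Natural term of TU-558928:
  Base: filing + 23 years → 4 July 2016.
  Interference Suspension Credit: +641 days → 6 April 2018.
  Office Delay Adjustment: +600 days → 27 November 2019.
Expiry of referenced patent TU-59912:
  Base: filing + 23 years → 20 June 2015.
Terminal disclaimer: TU-558928 expires on the earlier of 27 November 2019 and 20 June 2015.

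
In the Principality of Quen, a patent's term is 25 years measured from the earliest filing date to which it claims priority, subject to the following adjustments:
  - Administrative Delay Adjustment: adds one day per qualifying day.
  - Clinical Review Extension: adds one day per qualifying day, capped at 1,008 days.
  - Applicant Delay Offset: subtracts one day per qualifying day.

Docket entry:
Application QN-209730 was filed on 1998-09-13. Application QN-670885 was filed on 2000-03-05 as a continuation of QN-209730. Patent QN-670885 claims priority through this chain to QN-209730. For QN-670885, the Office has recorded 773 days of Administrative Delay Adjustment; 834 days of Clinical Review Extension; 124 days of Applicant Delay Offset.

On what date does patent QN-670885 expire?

Earliest priority filing: 13 September 1998.
Base term: 13 September 1998 + 25 years → 13 September 2023.
Administrative Delay Adjustment: +773 days → 25 October 2025.
Clinical Review Extension: 834 days (within the 1008-day cap) → +834 days → 6 February 2028.
Applicant Delay Offset: −124 days → 5 October 2027.

2027-10-05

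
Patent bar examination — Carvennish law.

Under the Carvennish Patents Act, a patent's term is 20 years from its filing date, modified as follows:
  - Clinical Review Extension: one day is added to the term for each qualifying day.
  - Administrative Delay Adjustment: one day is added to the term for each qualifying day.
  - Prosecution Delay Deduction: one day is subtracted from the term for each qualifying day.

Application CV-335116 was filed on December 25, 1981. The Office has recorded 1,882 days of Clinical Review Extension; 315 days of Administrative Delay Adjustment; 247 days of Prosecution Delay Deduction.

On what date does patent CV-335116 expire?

Base term: filing date + 20 years → 25 December 2001.
Clinical Review Extension: +1882 days → 19 February 2007.
Administrative Delay Adjustment: +315 days → 31 December 2007.
Prosecution Delay Deduction: −247 days → 28 April 2007.

2007-04-28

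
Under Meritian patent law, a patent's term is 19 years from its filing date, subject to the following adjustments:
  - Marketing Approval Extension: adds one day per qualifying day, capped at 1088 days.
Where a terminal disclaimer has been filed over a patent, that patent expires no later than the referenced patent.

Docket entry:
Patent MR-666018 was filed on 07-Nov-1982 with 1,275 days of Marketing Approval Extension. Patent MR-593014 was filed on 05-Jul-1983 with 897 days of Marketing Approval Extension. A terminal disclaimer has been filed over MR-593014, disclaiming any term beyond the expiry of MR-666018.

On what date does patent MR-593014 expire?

Natural term of MR-593014:
  Base: filing + 19 years → 5 July 2002.
  Marketing Approval Extension: 897 days (within the 1088-day cap) → +897 days → 18 December 2004.
Expiry of referenced patent MR-666018:
  Base: filing + 19 years → 7 November 2001.
  Marketing Approval Extension: 1275 days claimed exceeds the 1088-day cap, so +1088 days → 30 October 2004.
Terminal disclaimer: MR-593014 expires on the earlier of 18 December 2004 and 30 October 2004.

October 30, 2004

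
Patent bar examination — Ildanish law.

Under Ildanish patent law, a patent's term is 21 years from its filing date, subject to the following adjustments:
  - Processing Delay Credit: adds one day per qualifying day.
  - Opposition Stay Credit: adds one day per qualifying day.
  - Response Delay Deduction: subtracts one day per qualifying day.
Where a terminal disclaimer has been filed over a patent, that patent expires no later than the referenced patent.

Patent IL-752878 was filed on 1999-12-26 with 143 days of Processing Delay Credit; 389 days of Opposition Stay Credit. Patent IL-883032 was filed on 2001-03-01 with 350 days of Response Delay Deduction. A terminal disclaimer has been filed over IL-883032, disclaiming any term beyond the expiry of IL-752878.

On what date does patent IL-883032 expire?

Natural term of IL-883032:
  Base: filing + 21 years → 1 March 2022.
  Response Delay Deduction: −350 days → 16 March 2021.
Expiry of referenced patent IL-752878:
  Base: filing + 21 years → 26 December 2020.
  Processing Delay Credit: +143 days → 18 May 2021.
  Opposition Stay Credit: +389 days → 11 June 2022.
Terminal disclaimer: IL-883032 expires on the earlier of 16 March 2021 and 11 June 2022.

March 16, 2021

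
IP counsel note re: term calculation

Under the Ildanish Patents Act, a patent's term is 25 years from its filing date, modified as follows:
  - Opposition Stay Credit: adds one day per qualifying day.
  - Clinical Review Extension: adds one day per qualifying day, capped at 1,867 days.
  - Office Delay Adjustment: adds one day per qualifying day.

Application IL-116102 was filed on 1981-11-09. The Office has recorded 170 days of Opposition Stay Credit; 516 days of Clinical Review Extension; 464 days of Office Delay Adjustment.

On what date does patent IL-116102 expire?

January 2, 2010

Base term: filing date + 25 years → 9 November 2006.
Opposition Stay Credit: +170 days → 28 April 2007.
Clinical Review Extension: 516 days (within the 1867-day cap) → +516 days → 25 September 2008.
Office Delay Adjustment: +464 days → 2 January 2010.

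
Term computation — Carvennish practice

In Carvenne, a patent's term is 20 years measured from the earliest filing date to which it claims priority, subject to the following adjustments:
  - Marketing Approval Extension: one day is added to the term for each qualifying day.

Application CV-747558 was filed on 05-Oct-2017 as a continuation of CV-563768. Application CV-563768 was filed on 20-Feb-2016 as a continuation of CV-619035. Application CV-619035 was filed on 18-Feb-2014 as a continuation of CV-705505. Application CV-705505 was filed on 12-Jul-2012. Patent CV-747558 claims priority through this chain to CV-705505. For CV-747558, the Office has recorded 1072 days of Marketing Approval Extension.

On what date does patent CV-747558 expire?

Earliest priority filing: 12 July 2012.
Base term: 12 July 2012 + 20 years → 12 July 2032.
Marketing Approval Extension: +1072 days → 19 June 2035.

June 19, 2035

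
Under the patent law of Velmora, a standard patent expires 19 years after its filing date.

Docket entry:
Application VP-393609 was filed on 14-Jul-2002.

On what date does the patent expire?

2021-07-14

Filing date + 19 years → 14 July 2021.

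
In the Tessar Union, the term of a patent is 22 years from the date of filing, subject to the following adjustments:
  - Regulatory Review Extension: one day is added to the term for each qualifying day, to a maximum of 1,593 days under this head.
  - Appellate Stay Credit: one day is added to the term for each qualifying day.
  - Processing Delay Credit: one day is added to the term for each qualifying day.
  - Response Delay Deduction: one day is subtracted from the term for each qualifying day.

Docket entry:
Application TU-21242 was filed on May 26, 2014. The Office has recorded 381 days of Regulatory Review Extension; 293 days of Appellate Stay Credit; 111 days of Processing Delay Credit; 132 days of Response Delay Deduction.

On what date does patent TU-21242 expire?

2038-03-10

Base term: filing date + 22 years → 26 May 2036.
Regulatory Review Extension: 381 days (within the 1593-day cap) → +381 days → 11 June 2037.
Appellate Stay Credit: +293 days → 31 March 2038.
Processing Delay Credit: +111 days → 20 July 2038.
Response Delay Deduction: −132 days → 10 March 2038.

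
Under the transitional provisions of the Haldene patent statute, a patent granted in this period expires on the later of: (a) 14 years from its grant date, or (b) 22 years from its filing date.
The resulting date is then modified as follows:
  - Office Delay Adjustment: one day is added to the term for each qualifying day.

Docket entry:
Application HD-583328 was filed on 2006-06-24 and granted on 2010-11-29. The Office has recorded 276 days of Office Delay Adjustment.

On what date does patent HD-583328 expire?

2029-03-27

(a) grant + 14 years → 29 November 2024.
(b) filing + 22 years → 24 June 2028.
Later of the two: 24 June 2028.
Office Delay Adjustment: +276 days → 27 March 2029.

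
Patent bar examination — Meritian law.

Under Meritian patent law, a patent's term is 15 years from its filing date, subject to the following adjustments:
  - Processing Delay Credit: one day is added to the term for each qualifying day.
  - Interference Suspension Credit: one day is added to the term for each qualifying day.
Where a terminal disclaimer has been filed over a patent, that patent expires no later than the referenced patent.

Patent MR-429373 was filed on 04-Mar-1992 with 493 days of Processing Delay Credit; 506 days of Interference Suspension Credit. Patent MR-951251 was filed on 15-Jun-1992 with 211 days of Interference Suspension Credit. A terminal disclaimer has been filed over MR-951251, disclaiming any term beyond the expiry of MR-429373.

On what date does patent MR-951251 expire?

Natural term of MR-951251:
  Base: filing + 15 years → 15 June 2007.
  Interference Suspension Credit: +211 days → 12 January 2008.
Expiry of referenced patent MR-429373:
  Base: filing + 15 years → 4 March 2007.
  Processing Delay Credit: +493 days → 9 July 2008.
  Interference Suspension Credit: +506 days → 27 November 2009.
Terminal disclaimer: MR-951251 expires on the earlier of 12 January 2008 and 27 November 2009.

2008-01-12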